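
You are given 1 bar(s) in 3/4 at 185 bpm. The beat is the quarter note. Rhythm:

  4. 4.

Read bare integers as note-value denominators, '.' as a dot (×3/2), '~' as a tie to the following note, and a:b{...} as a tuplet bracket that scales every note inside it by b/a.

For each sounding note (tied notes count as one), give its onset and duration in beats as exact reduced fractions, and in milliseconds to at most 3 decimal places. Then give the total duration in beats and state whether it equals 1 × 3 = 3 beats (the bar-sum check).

1) 0.0ms=0b +486.486ms=3/2b
2) 486.486ms=3/2b +486.486ms=3/2b
Σ=3b of 3 (185bpm 3/4) — PASS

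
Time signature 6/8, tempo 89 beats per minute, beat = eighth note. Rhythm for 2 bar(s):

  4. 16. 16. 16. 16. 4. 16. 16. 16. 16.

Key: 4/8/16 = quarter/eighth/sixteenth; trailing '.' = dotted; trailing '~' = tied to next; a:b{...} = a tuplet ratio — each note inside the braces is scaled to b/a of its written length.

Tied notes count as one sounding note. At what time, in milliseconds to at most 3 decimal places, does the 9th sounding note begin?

1. 0.0ms @ 0 + 2022.472ms (3)
2. 2022.472ms @ 3 + 505.618ms (3/4)
3. 2528.09ms @ 15/4 + 505.618ms (3/4)
4. 3033.708ms @ 9/2 + 505.618ms (3/4)
5. 3539.326ms @ 21/4 + 505.618ms (3/4)
6. 4044.944ms @ 6 + 2022.472ms (3)
7. 6067.416ms @ 9 + 505.618ms (3/4)
8. 6573.034ms @ 39/4 + 505.618ms (3/4)
9. 7078.652ms @ 21/2 + 505.618ms (3/4)
10. 7584.27ms @ 45/4 + 505.618ms (3/4)

note 9 onset = 21/2b = 7078.652ms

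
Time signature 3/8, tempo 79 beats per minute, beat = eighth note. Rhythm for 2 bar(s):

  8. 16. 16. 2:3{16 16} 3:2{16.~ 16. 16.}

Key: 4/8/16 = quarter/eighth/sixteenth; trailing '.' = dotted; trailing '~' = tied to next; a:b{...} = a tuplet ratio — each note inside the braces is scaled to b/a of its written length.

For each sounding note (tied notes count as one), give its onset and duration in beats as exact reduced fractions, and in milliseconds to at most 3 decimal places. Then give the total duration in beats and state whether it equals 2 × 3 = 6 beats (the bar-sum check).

1) 0.0ms=0b +1139.241ms=3/2b
2) 1139.241ms=3/2b +569.62ms=3/4b
3) 1708.861ms=9/4b +569.62ms=3/4b
4) 2278.481ms=3b +569.62ms=3/4b
5) 2848.101ms=15/4b +569.62ms=3/4b
6) 3417.722ms=9/2b +759.494ms=1b
7) 4177.215ms=11/2b +379.747ms=1/2b
Σ=6b of 6 (79bpm 3/8) — PASS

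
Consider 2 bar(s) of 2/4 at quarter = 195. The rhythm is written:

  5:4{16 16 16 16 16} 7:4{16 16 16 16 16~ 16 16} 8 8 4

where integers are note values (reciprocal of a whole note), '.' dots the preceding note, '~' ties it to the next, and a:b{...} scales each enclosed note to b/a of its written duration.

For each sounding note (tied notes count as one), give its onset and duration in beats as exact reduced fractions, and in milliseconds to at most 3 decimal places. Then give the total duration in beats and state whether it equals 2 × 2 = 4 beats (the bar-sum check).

1) 0.0ms=0b +61.538ms=1/5b
2) 61.538ms=1/5b +61.538ms=1/5b
3) 123.077ms=2/5b +61.538ms=1/5b
4) 184.615ms=3/5b +61.538ms=1/5b
5) 246.154ms=4/5b +61.538ms=1/5b
6) 307.692ms=1b +43.956ms=1/7b
7) 351.648ms=8/7b +43.956ms=1/7b
8) 395.604ms=9/7b +43.956ms=1/7b
9) 439.56ms=10/7b +43.956ms=1/7b
10) 483.516ms=11/7b +87.912ms=2/7b
11) 571.429ms=13/7b +43.956ms=1/7b
12) 615.385ms=2b +153.846ms=1/2b
13) 769.231ms=5/2b +153.846ms=1/2b
14) 923.077ms=3b +307.692ms=1b
Σ=4b of 4 (195bpm 2/4) — PASS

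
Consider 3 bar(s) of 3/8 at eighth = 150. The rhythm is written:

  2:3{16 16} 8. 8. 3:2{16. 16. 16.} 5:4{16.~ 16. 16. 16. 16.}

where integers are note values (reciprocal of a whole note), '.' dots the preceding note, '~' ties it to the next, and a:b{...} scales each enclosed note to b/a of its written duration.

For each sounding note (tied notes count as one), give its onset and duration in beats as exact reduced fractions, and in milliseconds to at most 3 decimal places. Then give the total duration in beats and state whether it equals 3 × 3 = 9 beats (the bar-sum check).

1) 0.0ms=0b +300.0ms=3/4b
2) 300.0ms=3/4b +300.0ms=3/4b
3) 600.0ms=3/2b +600.0ms=3/2b
4) 1200.0ms=3b +600.0ms=3/2b
5) 1800.0ms=9/2b +200.0ms=1/2b
6) 2000.0ms=5b +200.0ms=1/2b
7) 2200.0ms=11/2b +200.0ms=1/2b
8) 2400.0ms=6b +480.0ms=6/5b
9) 2880.0ms=36/5b +240.0ms=3/5b
10) 3120.0ms=39/5b +240.0ms=3/5b
11) 3360.0ms=42/5b +240.0ms=3/5b
Σ=9b of 9 (150bpm 3/8) — PASS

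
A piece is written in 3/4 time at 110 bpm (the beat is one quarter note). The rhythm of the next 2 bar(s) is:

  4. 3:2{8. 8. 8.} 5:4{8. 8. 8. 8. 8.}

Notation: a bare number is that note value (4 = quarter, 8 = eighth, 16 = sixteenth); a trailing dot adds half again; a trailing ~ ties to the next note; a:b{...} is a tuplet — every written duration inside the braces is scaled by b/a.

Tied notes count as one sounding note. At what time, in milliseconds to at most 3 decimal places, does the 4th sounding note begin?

note 4 onset = 5/2b = 1363.636ms

1. 0.0ms @ 0 + 818.182ms (3/2)
2. 818.182ms @ 3/2 + 272.727ms (1/2)
3. 1090.909ms @ 2 + 272.727ms (1/2)
4. 1363.636ms @ 5/2 + 272.727ms (1/2)
5. 1636.364ms @ 3 + 327.273ms (3/5)
6. 1963.636ms @ 18/5 + 327.273ms (3/5)
7. 2290.909ms @ 21/5 + 327.273ms (3/5)
8. 2618.182ms @ 24/5 + 327.273ms (3/5)
9. 2945.455ms @ 27/5 + 327.273ms (3/5)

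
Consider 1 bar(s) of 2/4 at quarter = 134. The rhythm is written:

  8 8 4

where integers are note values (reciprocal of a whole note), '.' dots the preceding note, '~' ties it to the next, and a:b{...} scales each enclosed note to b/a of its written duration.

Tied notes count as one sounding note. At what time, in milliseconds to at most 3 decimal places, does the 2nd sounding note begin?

1. 0.0ms @ 0 + 223.881ms (1/2)
2. 223.881ms @ 1/2 + 223.881ms (1/2)
3. 447.761ms @ 1 + 447.761ms (1)

note 2 onset = 1/2b = 223.881ms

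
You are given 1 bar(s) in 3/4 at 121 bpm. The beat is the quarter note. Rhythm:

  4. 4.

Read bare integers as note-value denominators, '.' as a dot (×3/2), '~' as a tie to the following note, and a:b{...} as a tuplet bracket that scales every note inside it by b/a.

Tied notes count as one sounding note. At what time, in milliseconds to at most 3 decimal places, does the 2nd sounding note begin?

note 2 onset = 3/2b = 743.802ms

1. 0.0ms @ 0 + 743.802ms (3/2)
2. 743.802ms @ 3/2 + 743.802ms (3/2)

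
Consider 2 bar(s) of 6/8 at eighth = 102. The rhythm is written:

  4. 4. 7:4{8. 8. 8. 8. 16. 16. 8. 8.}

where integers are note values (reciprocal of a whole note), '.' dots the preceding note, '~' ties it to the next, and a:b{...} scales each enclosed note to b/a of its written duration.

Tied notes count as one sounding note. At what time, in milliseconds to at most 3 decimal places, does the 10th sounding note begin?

1. 0.0ms @ 0 + 1764.706ms (3)
2. 1764.706ms @ 3 + 1764.706ms (3)
3. 3529.412ms @ 6 + 504.202ms (6/7)
4. 4033.613ms @ 48/7 + 504.202ms (6/7)
5. 4537.815ms @ 54/7 + 504.202ms (6/7)
6. 5042.017ms @ 60/7 + 504.202ms (6/7)
7. 5546.218ms @ 66/7 + 252.101ms (3/7)
8. 5798.319ms @ 69/7 + 252.101ms (3/7)
9. 6050.42ms @ 72/7 + 504.202ms (6/7)
10. 6554.622ms @ 78/7 + 504.202ms (6/7)

note 10 onset = 78/7b = 6554.622ms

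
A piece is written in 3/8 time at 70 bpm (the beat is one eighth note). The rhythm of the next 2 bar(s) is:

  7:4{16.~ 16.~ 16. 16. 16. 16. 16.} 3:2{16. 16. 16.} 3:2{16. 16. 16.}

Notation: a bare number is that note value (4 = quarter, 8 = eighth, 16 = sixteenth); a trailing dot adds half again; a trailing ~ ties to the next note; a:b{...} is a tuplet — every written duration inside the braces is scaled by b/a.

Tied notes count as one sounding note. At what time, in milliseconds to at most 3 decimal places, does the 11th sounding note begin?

1. 0.0ms @ 0 + 1102.041ms (9/7)
2. 1102.041ms @ 9/7 + 367.347ms (3/7)
3. 1469.388ms @ 12/7 + 367.347ms (3/7)
4. 1836.735ms @ 15/7 + 367.347ms (3/7)
5. 2204.082ms @ 18/7 + 367.347ms (3/7)
6. 2571.429ms @ 3 + 428.571ms (1/2)
7. 3000.0ms @ 7/2 + 428.571ms (1/2)
8. 3428.571ms @ 4 + 428.571ms (1/2)
9. 3857.143ms @ 9/2 + 428.571ms (1/2)
10. 4285.714ms @ 5 + 428.571ms (1/2)
11. 4714.286ms @ 11/2 + 428.571ms (1/2)

note 11 onset = 11/2b = 4714.286ms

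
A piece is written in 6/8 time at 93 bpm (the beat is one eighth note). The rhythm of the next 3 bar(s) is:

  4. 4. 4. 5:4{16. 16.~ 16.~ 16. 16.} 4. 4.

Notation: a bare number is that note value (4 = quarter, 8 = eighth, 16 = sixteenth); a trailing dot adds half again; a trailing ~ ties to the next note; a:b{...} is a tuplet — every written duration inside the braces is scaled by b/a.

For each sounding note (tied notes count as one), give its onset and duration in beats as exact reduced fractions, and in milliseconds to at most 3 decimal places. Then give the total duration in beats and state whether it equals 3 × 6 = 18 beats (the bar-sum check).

1) 0.0ms=0b +1935.484ms=3b
2) 1935.484ms=3b +1935.484ms=3b
3) 3870.968ms=6b +1935.484ms=3b
4) 5806.452ms=9b +387.097ms=3/5b
5) 6193.548ms=48/5b +1161.29ms=9/5b
6) 7354.839ms=57/5b +387.097ms=3/5b
7) 7741.935ms=12b +1935.484ms=3b
8) 9677.419ms=15b +1935.484ms=3b
Σ=18b of 18 (93bpm 6/8) — PASS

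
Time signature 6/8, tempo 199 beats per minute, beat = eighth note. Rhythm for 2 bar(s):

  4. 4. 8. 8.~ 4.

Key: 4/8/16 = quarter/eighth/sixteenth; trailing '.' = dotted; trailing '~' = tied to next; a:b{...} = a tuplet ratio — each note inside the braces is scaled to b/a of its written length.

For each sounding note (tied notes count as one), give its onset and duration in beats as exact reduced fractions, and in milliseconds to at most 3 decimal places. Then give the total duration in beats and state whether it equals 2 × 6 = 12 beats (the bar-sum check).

1) 0.0ms=0b +904.523ms=3b
2) 904.523ms=3b +904.523ms=3b
3) 1809.045ms=6b +452.261ms=3/2b
4) 2261.307ms=15/2b +1356.784ms=9/2b
Σ=12b of 12 (199bpm 6/8) — PASS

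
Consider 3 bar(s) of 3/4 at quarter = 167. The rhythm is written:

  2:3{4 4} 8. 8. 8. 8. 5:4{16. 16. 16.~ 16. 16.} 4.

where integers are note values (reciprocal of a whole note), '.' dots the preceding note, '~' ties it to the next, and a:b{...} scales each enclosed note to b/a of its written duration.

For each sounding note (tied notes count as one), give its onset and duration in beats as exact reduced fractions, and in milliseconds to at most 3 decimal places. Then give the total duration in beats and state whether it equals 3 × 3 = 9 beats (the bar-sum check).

1) 0.0ms=0b +538.922ms=3/2b
2) 538.922ms=3/2b +538.922ms=3/2b
3) 1077.844ms=3b +269.461ms=3/4b
4) 1347.305ms=15/4b +269.461ms=3/4b
5) 1616.766ms=9/2b +269.461ms=3/4b
6) 1886.228ms=21/4b +269.461ms=3/4b
7) 2155.689ms=6b +107.784ms=3/10b
8) 2263.473ms=63/10b +107.784ms=3/10b
9) 2371.257ms=33/5b +215.569ms=3/5b
10) 2586.826ms=36/5b +107.784ms=3/10b
11) 2694.611ms=15/2b +538.922ms=3/2b
Σ=9b of 9 (167bpm 3/4) — PASS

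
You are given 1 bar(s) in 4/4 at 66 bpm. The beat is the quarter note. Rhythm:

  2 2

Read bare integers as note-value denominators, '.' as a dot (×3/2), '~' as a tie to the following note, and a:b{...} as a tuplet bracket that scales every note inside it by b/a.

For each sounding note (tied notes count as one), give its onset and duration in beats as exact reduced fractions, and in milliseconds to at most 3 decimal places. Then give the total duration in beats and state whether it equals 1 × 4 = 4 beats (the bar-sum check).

1) 0.0ms=0b +1818.182ms=2b
2) 1818.182ms=2b +1818.182ms=2b
Σ=4b of 4 (66bpm 4/4) — PASS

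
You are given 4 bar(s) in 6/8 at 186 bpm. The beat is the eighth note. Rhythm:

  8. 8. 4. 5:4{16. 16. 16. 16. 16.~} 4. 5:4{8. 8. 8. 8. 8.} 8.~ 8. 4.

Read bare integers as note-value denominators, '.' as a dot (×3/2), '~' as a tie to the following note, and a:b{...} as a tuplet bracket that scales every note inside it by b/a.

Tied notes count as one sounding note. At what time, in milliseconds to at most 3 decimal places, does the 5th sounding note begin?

note 5 onset = 33/5b = 2129.032ms

1. 0.0ms @ 0 + 483.871ms (3/2)
2. 483.871ms @ 3/2 + 483.871ms (3/2)
3. 967.742ms @ 3 + 967.742ms (3)
4. 1935.484ms @ 6 + 193.548ms (3/5)
5. 2129.032ms @ 33/5 + 193.548ms (3/5)
6. 2322.581ms @ 36/5 + 193.548ms (3/5)
7. 2516.129ms @ 39/5 + 193.548ms (3/5)
8. 2709.677ms @ 42/5 + 1161.29ms (18/5)
9. 3870.968ms @ 12 + 387.097ms (6/5)
10. 4258.065ms @ 66/5 + 387.097ms (6/5)
11. 4645.161ms @ 72/5 + 387.097ms (6/5)
12. 5032.258ms @ 78/5 + 387.097ms (6/5)
13. 5419.355ms @ 84/5 + 387.097ms (6/5)
14. 5806.452ms @ 18 + 967.742ms (3)
15. 6774.194ms @ 21 + 967.742ms (3)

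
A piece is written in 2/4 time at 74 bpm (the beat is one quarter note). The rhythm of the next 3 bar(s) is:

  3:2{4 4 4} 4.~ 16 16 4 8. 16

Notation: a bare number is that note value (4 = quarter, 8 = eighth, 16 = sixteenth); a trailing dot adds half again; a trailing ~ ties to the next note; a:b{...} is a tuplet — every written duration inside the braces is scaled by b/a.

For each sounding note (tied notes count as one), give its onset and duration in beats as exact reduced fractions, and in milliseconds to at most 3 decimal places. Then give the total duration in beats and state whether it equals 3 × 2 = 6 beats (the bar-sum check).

1) 0.0ms=0b +540.541ms=2/3b
2) 540.541ms=2/3b +540.541ms=2/3b
3) 1081.081ms=4/3b +540.541ms=2/3b
4) 1621.622ms=2b +1418.919ms=7/4b
5) 3040.541ms=15/4b +202.703ms=1/4b
6) 3243.243ms=4b +810.811ms=1b
7) 4054.054ms=5b +608.108ms=3/4b
8) 4662.162ms=23/4b +202.703ms=1/4b
Σ=6b of 6 (74bpm 2/4) — PASS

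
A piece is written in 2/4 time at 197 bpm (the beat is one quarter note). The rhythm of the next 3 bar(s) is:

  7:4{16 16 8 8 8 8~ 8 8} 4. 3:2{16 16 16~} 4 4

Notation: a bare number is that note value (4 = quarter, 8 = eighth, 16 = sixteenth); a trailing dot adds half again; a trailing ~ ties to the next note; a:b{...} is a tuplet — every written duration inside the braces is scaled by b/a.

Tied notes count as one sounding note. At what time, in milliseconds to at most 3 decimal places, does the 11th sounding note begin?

1. 0.0ms @ 0 + 43.51ms (1/7)
2. 43.51ms @ 1/7 + 43.51ms (1/7)
3. 87.02ms @ 2/7 + 87.02ms (2/7)
4. 174.039ms @ 4/7 + 87.02ms (2/7)
5. 261.059ms @ 6/7 + 87.02ms (2/7)
6. 348.078ms @ 8/7 + 174.039ms (4/7)
7. 522.117ms @ 12/7 + 87.02ms (2/7)
8. 609.137ms @ 2 + 456.853ms (3/2)
9. 1065.99ms @ 7/2 + 50.761ms (1/6)
10. 1116.751ms @ 11/3 + 50.761ms (1/6)
11. 1167.513ms @ 23/6 + 355.33ms (7/6)
12. 1522.843ms @ 5 + 304.569ms (1)

note 11 onset = 23/6b = 1167.513ms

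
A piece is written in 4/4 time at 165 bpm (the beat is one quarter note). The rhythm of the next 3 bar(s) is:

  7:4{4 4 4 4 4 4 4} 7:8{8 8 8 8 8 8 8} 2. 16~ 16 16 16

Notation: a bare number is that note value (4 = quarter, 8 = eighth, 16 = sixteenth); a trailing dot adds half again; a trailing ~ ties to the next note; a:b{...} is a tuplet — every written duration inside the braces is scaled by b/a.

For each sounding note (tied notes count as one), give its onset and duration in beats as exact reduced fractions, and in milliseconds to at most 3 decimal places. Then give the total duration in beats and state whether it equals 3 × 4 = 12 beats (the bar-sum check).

1) 0.0ms=0b +207.792ms=4/7b
2) 207.792ms=4/7b +207.792ms=4/7b
3) 415.584ms=8/7b +207.792ms=4/7b
4) 623.377ms=12/7b +207.792ms=4/7b
5) 831.169ms=16/7b +207.792ms=4/7b
6) 1038.961ms=20/7b +207.792ms=4/7b
7) 1246.753ms=24/7b +207.792ms=4/7b
8) 1454.545ms=4b +207.792ms=4/7b
9) 1662.338ms=32/7b +207.792ms=4/7b
10) 1870.13ms=36/7b +207.792ms=4/7b
11) 2077.922ms=40/7b +207.792ms=4/7b
12) 2285.714ms=44/7b +207.792ms=4/7b
13) 2493.506ms=48/7b +207.792ms=4/7b
14) 2701.299ms=52/7b +207.792ms=4/7b
15) 2909.091ms=8b +1090.909ms=3b
16) 4000.0ms=11b +181.818ms=1/2b
17) 4181.818ms=23/2b +90.909ms=1/4b
18) 4272.727ms=47/4b +90.909ms=1/4b
Σ=12b of 12 (165bpm 4/4) — PASS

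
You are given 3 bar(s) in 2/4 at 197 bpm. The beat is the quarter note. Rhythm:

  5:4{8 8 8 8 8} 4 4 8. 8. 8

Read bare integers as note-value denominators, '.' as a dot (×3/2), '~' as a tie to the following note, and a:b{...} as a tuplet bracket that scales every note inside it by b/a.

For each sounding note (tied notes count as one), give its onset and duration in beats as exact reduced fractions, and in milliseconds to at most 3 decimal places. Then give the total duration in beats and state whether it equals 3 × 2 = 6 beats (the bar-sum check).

1) 0.0ms=0b +121.827ms=2/5b
2) 121.827ms=2/5b +121.827ms=2/5b
3) 243.655ms=4/5b +121.827ms=2/5b
4) 365.482ms=6/5b +121.827ms=2/5b
5) 487.31ms=8/5b +121.827ms=2/5b
6) 609.137ms=2b +304.569ms=1b
7) 913.706ms=3b +304.569ms=1b
8) 1218.274ms=4b +228.426ms=3/4b
9) 1446.701ms=19/4b +228.426ms=3/4b
10) 1675.127ms=11/2b +152.284ms=1/2b
Σ=6b of 6 (197bpm 2/4) — PASS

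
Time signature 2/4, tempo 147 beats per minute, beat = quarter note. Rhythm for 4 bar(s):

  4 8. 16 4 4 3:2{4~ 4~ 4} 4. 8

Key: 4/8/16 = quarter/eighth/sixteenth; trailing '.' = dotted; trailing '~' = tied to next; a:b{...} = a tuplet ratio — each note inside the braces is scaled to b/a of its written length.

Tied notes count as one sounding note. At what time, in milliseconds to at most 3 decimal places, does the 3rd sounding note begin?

note 3 onset = 7/4b = 714.286ms

1. 0.0ms @ 0 + 408.163ms (1)
2. 408.163ms @ 1 + 306.122ms (3/4)
3. 714.286ms @ 7/4 + 102.041ms (1/4)
4. 816.327ms @ 2 + 408.163ms (1)
5. 1224.49ms @ 3 + 408.163ms (1)
6. 1632.653ms @ 4 + 816.327ms (2)
7. 2448.98ms @ 6 + 612.245ms (3/2)
8. 3061.224ms @ 15/2 + 204.082ms (1/2)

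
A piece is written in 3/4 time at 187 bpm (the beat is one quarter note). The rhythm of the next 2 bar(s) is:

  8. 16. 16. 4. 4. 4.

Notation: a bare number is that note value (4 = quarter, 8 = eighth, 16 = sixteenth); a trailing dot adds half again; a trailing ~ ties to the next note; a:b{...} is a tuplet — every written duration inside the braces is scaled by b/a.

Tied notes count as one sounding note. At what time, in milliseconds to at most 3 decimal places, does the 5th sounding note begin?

note 5 onset = 3b = 962.567ms

1. 0.0ms @ 0 + 240.642ms (3/4)
2. 240.642ms @ 3/4 + 120.321ms (3/8)
3. 360.963ms @ 9/8 + 120.321ms (3/8)
4. 481.283ms @ 3/2 + 481.283ms (3/2)
5. 962.567ms @ 3 + 481.283ms (3/2)
6. 1443.85ms @ 9/2 + 481.283ms (3/2)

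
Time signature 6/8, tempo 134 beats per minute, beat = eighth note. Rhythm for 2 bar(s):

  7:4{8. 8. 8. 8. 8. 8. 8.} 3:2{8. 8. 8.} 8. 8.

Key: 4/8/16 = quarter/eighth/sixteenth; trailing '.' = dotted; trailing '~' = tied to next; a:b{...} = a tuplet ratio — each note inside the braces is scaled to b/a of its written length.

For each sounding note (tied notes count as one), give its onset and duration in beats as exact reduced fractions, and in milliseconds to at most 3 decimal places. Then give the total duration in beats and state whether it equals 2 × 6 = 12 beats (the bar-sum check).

1) 0.0ms=0b +383.795ms=6/7b
2) 383.795ms=6/7b +383.795ms=6/7b
3) 767.591ms=12/7b +383.795ms=6/7b
4) 1151.386ms=18/7b +383.795ms=6/7b
5) 1535.181ms=24/7b +383.795ms=6/7b
6) 1918.977ms=30/7b +383.795ms=6/7b
7) 2302.772ms=36/7b +383.795ms=6/7b
8) 2686.567ms=6b +447.761ms=1b
9) 3134.328ms=7b +447.761ms=1b
10) 3582.09ms=8b +447.761ms=1b
11) 4029.851ms=9b +671.642ms=3/2b
12) 4701.493ms=21/2b +671.642ms=3/2b
Σ=12b of 12 (134bpm 6/8) — PASS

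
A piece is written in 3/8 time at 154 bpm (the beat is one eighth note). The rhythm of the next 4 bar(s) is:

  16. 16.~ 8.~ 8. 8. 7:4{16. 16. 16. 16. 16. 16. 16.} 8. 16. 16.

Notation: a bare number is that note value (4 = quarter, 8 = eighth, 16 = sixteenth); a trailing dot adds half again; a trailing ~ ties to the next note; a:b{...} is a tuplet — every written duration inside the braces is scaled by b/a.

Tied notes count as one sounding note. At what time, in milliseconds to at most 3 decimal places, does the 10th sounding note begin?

1. 0.0ms @ 0 + 292.208ms (3/4)
2. 292.208ms @ 3/4 + 1461.039ms (15/4)
3. 1753.247ms @ 9/2 + 584.416ms (3/2)
4. 2337.662ms @ 6 + 166.976ms (3/7)
5. 2504.638ms @ 45/7 + 166.976ms (3/7)
6. 2671.614ms @ 48/7 + 166.976ms (3/7)
7. 2838.59ms @ 51/7 + 166.976ms (3/7)
8. 3005.566ms @ 54/7 + 166.976ms (3/7)
9. 3172.542ms @ 57/7 + 166.976ms (3/7)
10. 3339.518ms @ 60/7 + 166.976ms (3/7)
11. 3506.494ms @ 9 + 584.416ms (3/2)
12. 4090.909ms @ 21/2 + 292.208ms (3/4)
13. 4383.117ms @ 45/4 + 292.208ms (3/4)

note 10 onset = 60/7b = 3339.518ms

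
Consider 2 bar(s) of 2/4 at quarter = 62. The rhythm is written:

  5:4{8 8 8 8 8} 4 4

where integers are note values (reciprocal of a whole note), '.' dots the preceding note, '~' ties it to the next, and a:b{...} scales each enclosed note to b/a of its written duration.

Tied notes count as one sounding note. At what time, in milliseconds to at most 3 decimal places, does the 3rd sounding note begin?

1. 0.0ms @ 0 + 387.097ms (2/5)
2. 387.097ms @ 2/5 + 387.097ms (2/5)
3. 774.194ms @ 4/5 + 387.097ms (2/5)
4. 1161.29ms @ 6/5 + 387.097ms (2/5)
5. 1548.387ms @ 8/5 + 387.097ms (2/5)
6. 1935.484ms @ 2 + 967.742ms (1)
7. 2903.226ms @ 3 + 967.742ms (1)

note 3 onset = 4/5b = 774.194ms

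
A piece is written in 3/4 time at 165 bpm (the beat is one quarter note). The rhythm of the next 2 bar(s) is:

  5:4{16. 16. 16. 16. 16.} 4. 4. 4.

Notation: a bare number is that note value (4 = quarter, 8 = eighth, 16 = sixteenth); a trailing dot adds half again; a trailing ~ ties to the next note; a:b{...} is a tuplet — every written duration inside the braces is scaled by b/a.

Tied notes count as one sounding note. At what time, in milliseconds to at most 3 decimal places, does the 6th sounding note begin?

1. 0.0ms @ 0 + 109.091ms (3/10)
2. 109.091ms @ 3/10 + 109.091ms (3/10)
3. 218.182ms @ 3/5 + 109.091ms (3/10)
4. 327.273ms @ 9/10 + 109.091ms (3/10)
5. 436.364ms @ 6/5 + 109.091ms (3/10)
6. 545.455ms @ 3/2 + 545.455ms (3/2)
7. 1090.909ms @ 3 + 545.455ms (3/2)
8. 1636.364ms @ 9/2 + 545.455ms (3/2)

note 6 onset = 3/2b = 545.455ms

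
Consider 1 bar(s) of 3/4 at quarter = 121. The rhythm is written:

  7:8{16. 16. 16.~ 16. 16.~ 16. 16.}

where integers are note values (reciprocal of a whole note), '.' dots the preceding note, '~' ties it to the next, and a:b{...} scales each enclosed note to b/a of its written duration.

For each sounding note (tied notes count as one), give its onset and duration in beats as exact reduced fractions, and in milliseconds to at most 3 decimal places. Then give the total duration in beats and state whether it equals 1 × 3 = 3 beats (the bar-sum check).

1) 0.0ms=0b +212.515ms=3/7b
2) 212.515ms=3/7b +212.515ms=3/7b
3) 425.03ms=6/7b +425.03ms=6/7b
4) 850.059ms=12/7b +425.03ms=6/7b
5) 1275.089ms=18/7b +212.515ms=3/7b
Σ=3b of 3 (121bpm 3/4) — PASS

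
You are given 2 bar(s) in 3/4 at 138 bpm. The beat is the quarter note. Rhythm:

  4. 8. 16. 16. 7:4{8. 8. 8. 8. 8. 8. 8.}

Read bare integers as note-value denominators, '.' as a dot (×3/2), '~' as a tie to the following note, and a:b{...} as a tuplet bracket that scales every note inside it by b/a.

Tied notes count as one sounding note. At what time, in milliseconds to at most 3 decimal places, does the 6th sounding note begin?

note 6 onset = 24/7b = 1490.683ms

1. 0.0ms @ 0 + 652.174ms (3/2)
2. 652.174ms @ 3/2 + 326.087ms (3/4)
3. 978.261ms @ 9/4 + 163.043ms (3/8)
4. 1141.304ms @ 21/8 + 163.043ms (3/8)
5. 1304.348ms @ 3 + 186.335ms (3/7)
6. 1490.683ms @ 24/7 + 186.335ms (3/7)
7. 1677.019ms @ 27/7 + 186.335ms (3/7)
8. 1863.354ms @ 30/7 + 186.335ms (3/7)
9. 2049.689ms @ 33/7 + 186.335ms (3/7)
10. 2236.025ms @ 36/7 + 186.335ms (3/7)
11. 2422.36ms @ 39/7 + 186.335ms (3/7)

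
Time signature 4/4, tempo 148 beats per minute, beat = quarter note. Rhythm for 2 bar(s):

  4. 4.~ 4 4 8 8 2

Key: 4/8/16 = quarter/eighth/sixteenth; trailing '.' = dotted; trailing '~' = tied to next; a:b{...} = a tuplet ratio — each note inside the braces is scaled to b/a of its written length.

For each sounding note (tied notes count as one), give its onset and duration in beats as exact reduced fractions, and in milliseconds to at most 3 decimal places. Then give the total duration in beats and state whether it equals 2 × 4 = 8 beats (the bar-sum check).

1) 0.0ms=0b +608.108ms=3/2b
2) 608.108ms=3/2b +1013.514ms=5/2b
3) 1621.622ms=4b +405.405ms=1b
4) 2027.027ms=5b +202.703ms=1/2b
5) 2229.73ms=11/2b +202.703ms=1/2b
6) 2432.432ms=6b +810.811ms=2b
Σ=8b of 8 (148bpm 4/4) — PASS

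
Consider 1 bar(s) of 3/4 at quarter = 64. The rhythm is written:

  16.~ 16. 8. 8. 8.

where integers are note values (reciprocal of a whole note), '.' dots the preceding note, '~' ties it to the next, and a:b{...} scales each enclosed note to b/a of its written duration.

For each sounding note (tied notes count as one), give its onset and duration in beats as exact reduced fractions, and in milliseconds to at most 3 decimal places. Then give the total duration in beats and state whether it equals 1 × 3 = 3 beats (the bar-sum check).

1) 0.0ms=0b +703.125ms=3/4b
2) 703.125ms=3/4b +703.125ms=3/4b
3) 1406.25ms=3/2b +703.125ms=3/4b
4) 2109.375ms=9/4b +703.125ms=3/4b
Σ=3b of 3 (64bpm 3/4) — PASS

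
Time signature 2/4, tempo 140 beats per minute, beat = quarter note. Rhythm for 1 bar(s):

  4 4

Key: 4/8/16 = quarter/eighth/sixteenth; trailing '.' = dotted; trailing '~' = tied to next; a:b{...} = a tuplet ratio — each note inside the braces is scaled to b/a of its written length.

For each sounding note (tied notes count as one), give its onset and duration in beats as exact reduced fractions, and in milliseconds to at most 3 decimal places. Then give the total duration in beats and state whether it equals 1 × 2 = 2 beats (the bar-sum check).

1) 0.0ms=0b +428.571ms=1b
2) 428.571ms=1b +428.571ms=1b
Σ=2b of 2 (140bpm 2/4) — PASS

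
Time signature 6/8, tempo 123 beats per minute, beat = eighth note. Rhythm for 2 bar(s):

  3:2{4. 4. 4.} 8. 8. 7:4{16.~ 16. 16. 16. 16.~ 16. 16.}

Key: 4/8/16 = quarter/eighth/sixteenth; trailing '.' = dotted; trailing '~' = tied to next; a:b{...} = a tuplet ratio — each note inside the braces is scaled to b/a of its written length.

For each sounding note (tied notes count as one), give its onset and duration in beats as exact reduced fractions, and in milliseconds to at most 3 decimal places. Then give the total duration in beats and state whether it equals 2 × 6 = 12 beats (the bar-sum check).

1) 0.0ms=0b +975.61ms=2b
2) 975.61ms=2b +975.61ms=2b
3) 1951.22ms=4b +975.61ms=2b
4) 2926.829ms=6b +731.707ms=3/2b
5) 3658.537ms=15/2b +731.707ms=3/2b
6) 4390.244ms=9b +418.118ms=6/7b
7) 4808.362ms=69/7b +209.059ms=3/7b
8) 5017.422ms=72/7b +209.059ms=3/7b
9) 5226.481ms=75/7b +418.118ms=6/7b
10) 5644.599ms=81/7b +209.059ms=3/7b
Σ=12b of 12 (123bpm 6/8) — PASS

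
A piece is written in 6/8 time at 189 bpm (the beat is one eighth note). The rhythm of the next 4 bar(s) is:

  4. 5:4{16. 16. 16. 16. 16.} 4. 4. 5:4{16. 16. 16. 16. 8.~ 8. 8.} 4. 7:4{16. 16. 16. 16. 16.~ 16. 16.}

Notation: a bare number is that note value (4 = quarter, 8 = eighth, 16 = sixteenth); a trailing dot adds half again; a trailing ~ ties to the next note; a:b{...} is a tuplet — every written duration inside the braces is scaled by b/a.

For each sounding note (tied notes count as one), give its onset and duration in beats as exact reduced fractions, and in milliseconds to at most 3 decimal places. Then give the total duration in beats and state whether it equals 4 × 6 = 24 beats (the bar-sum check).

1) 0.0ms=0b +952.381ms=3b
2) 952.381ms=3b +190.476ms=3/5b
3) 1142.857ms=18/5b +190.476ms=3/5b
4) 1333.333ms=21/5b +190.476ms=3/5b
5) 1523.81ms=24/5b +190.476ms=3/5b
6) 1714.286ms=27/5b +190.476ms=3/5b
7) 1904.762ms=6b +952.381ms=3b
8) 2857.143ms=9b +952.381ms=3b
9) 3809.524ms=12b +190.476ms=3/5b
10) 4000.0ms=63/5b +190.476ms=3/5b
11) 4190.476ms=66/5b +190.476ms=3/5b
12) 4380.952ms=69/5b +190.476ms=3/5b
13) 4571.429ms=72/5b +761.905ms=12/5b
14) 5333.333ms=84/5b +380.952ms=6/5b
15) 5714.286ms=18b +952.381ms=3b
16) 6666.667ms=21b +136.054ms=3/7b
17) 6802.721ms=150/7b +136.054ms=3/7b
18) 6938.776ms=153/7b +136.054ms=3/7b
19) 7074.83ms=156/7b +136.054ms=3/7b
20) 7210.884ms=159/7b +272.109ms=6/7b
21) 7482.993ms=165/7b +136.054ms=3/7b
Σ=24b of 24 (189bpm 6/8) — PASS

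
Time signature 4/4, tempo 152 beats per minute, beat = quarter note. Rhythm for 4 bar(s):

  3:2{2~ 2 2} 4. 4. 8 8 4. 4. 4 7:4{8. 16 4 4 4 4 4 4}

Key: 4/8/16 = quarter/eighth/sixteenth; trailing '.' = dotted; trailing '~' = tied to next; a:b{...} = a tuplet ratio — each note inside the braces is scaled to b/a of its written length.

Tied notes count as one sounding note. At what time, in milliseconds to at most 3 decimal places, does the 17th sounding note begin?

1. 0.0ms @ 0 + 1052.632ms (8/3)
2. 1052.632ms @ 8/3 + 526.316ms (4/3)
3. 1578.947ms @ 4 + 592.105ms (3/2)
4. 2171.053ms @ 11/2 + 592.105ms (3/2)
5. 2763.158ms @ 7 + 197.368ms (1/2)
6. 2960.526ms @ 15/2 + 197.368ms (1/2)
7. 3157.895ms @ 8 + 592.105ms (3/2)
8. 3750.0ms @ 19/2 + 592.105ms (3/2)
9. 4342.105ms @ 11 + 394.737ms (1)
10. 4736.842ms @ 12 + 169.173ms (3/7)
11. 4906.015ms @ 87/7 + 56.391ms (1/7)
12. 4962.406ms @ 88/7 + 225.564ms (4/7)
13. 5187.97ms @ 92/7 + 225.564ms (4/7)
14. 5413.534ms @ 96/7 + 225.564ms (4/7)
15. 5639.098ms @ 100/7 + 225.564ms (4/7)
16. 5864.662ms @ 104/7 + 225.564ms (4/7)
17. 6090.226ms @ 108/7 + 225.564ms (4/7)

note 17 onset = 108/7b = 6090.226ms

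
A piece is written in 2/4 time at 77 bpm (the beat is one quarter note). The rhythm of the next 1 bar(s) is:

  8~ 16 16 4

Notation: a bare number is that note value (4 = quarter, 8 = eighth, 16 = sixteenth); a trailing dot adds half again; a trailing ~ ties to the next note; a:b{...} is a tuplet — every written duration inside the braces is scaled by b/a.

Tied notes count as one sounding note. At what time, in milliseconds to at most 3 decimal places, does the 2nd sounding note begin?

1. 0.0ms @ 0 + 584.416ms (3/4)
2. 584.416ms @ 3/4 + 194.805ms (1/4)
3. 779.221ms @ 1 + 779.221ms (1)

note 2 onset = 3/4b = 584.416ms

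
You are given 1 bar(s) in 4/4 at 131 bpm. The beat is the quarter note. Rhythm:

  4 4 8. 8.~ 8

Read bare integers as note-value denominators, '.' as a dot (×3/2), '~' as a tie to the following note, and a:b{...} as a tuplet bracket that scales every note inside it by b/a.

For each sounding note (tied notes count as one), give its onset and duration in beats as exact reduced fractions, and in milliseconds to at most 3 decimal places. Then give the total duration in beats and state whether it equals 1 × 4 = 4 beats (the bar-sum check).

1) 0.0ms=0b +458.015ms=1b
2) 458.015ms=1b +458.015ms=1b
3) 916.031ms=2b +343.511ms=3/4b
4) 1259.542ms=11/4b +572.519ms=5/4b
Σ=4b of 4 (131bpm 4/4) — PASS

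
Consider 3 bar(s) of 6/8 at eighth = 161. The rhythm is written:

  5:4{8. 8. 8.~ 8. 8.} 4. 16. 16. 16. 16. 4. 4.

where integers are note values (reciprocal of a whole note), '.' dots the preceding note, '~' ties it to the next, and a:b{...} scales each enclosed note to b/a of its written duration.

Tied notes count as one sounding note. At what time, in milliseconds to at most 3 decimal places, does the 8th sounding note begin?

1. 0.0ms @ 0 + 447.205ms (6/5)
2. 447.205ms @ 6/5 + 447.205ms (6/5)
3. 894.41ms @ 12/5 + 894.41ms (12/5)
4. 1788.82ms @ 24/5 + 447.205ms (6/5)
5. 2236.025ms @ 6 + 1118.012ms (3)
6. 3354.037ms @ 9 + 279.503ms (3/4)
7. 3633.54ms @ 39/4 + 279.503ms (3/4)
8. 3913.043ms @ 21/2 + 279.503ms (3/4)
9. 4192.547ms @ 45/4 + 279.503ms (3/4)
10. 4472.05ms @ 12 + 1118.012ms (3)
11. 5590.062ms @ 15 + 1118.012ms (3)

note 8 onset = 21/2b = 3913.043ms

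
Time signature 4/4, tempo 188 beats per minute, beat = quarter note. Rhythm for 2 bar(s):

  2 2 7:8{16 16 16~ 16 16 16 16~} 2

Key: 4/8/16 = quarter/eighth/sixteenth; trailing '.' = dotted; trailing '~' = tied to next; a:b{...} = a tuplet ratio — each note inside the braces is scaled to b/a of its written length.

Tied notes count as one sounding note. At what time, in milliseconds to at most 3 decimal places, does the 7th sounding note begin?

note 7 onset = 38/7b = 1732.523ms

1. 0.0ms @ 0 + 638.298ms (2)
2. 638.298ms @ 2 + 638.298ms (2)
3. 1276.596ms @ 4 + 91.185ms (2/7)
4. 1367.781ms @ 30/7 + 91.185ms (2/7)
5. 1458.967ms @ 32/7 + 182.371ms (4/7)
6. 1641.337ms @ 36/7 + 91.185ms (2/7)
7. 1732.523ms @ 38/7 + 91.185ms (2/7)
8. 1823.708ms @ 40/7 + 729.483ms (16/7)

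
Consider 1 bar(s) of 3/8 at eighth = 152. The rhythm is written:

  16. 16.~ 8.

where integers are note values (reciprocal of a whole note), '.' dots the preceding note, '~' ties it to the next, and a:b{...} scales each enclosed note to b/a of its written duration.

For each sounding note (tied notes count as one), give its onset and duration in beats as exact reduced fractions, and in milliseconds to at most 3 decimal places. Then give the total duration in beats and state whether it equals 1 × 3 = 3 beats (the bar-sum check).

1) 0.0ms=0b +296.053ms=3/4b
2) 296.053ms=3/4b +888.158ms=9/4b
Σ=3b of 3 (152bpm 3/8) — PASS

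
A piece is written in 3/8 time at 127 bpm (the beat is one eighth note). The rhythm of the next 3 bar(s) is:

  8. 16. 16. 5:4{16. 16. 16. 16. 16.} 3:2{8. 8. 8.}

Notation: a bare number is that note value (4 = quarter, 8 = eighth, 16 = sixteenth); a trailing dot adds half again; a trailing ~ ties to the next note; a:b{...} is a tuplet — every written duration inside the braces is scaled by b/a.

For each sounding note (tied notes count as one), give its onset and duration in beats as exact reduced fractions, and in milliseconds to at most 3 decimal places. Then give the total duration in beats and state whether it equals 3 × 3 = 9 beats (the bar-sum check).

1) 0.0ms=0b +708.661ms=3/2b
2) 708.661ms=3/2b +354.331ms=3/4b
3) 1062.992ms=9/4b +354.331ms=3/4b
4) 1417.323ms=3b +283.465ms=3/5b
5) 1700.787ms=18/5b +283.465ms=3/5b
6) 1984.252ms=21/5b +283.465ms=3/5b
7) 2267.717ms=24/5b +283.465ms=3/5b
8) 2551.181ms=27/5b +283.465ms=3/5b
9) 2834.646ms=6b +472.441ms=1b
10) 3307.087ms=7b +472.441ms=1b
11) 3779.528ms=8b +472.441ms=1b
Σ=9b of 9 (127bpm 3/8) — PASS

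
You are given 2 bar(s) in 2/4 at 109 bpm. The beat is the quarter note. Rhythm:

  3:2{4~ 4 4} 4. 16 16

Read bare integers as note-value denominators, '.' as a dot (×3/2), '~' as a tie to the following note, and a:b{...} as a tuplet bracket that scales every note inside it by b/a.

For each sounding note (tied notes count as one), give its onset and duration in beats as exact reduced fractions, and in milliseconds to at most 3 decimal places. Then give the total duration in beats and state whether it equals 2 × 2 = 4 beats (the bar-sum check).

1) 0.0ms=0b +733.945ms=4/3b
2) 733.945ms=4/3b +366.972ms=2/3b
3) 1100.917ms=2b +825.688ms=3/2b
4) 1926.606ms=7/2b +137.615ms=1/4b
5) 2064.22ms=15/4b +137.615ms=1/4b
Σ=4b of 4 (109bpm 2/4) — PASS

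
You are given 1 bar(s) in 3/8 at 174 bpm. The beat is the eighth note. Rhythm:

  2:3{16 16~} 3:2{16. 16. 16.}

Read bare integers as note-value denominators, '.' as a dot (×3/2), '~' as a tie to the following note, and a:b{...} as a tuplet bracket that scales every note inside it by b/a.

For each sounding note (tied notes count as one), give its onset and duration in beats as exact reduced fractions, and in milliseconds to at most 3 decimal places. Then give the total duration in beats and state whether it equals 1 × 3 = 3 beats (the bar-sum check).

1) 0.0ms=0b +258.621ms=3/4b
2) 258.621ms=3/4b +431.034ms=5/4b
3) 689.655ms=2b +172.414ms=1/2b
4) 862.069ms=5/2b +172.414ms=1/2b
Σ=3b of 3 (174bpm 3/8) — PASS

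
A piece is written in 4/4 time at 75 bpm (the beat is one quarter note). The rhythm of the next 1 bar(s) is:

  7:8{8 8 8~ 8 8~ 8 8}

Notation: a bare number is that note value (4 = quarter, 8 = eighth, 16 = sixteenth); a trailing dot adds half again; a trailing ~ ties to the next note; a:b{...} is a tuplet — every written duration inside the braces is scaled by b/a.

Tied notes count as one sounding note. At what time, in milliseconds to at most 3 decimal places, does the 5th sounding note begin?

1. 0.0ms @ 0 + 457.143ms (4/7)
2. 457.143ms @ 4/7 + 457.143ms (4/7)
3. 914.286ms @ 8/7 + 914.286ms (8/7)
4. 1828.571ms @ 16/7 + 914.286ms (8/7)
5. 2742.857ms @ 24/7 + 457.143ms (4/7)

note 5 onset = 24/7b = 2742.857ms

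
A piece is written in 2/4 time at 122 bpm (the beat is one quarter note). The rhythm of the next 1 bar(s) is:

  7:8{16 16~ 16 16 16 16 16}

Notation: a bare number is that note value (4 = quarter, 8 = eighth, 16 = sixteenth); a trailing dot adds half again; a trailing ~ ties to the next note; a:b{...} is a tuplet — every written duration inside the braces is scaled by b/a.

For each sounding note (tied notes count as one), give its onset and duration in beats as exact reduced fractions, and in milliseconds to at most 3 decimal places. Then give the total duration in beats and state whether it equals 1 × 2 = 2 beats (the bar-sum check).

1) 0.0ms=0b +140.515ms=2/7b
2) 140.515ms=2/7b +281.03ms=4/7b
3) 421.546ms=6/7b +140.515ms=2/7b
4) 562.061ms=8/7b +140.515ms=2/7b
5) 702.576ms=10/7b +140.515ms=2/7b
6) 843.091ms=12/7b +140.515ms=2/7b
Σ=2b of 2 (122bpm 2/4) — PASS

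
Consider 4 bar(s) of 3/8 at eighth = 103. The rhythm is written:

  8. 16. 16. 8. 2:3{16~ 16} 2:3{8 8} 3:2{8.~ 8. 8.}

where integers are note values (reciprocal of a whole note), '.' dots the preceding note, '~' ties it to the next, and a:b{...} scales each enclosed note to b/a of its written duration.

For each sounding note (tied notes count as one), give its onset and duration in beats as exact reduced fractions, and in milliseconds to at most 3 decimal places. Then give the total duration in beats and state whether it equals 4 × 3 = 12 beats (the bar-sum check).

1) 0.0ms=0b +873.786ms=3/2b
2) 873.786ms=3/2b +436.893ms=3/4b
3) 1310.68ms=9/4b +436.893ms=3/4b
4) 1747.573ms=3b +873.786ms=3/2b
5) 2621.359ms=9/2b +873.786ms=3/2b
6) 3495.146ms=6b +873.786ms=3/2b
7) 4368.932ms=15/2b +873.786ms=3/2b
8) 5242.718ms=9b +1165.049ms=2b
9) 6407.767ms=11b +582.524ms=1b
Σ=12b of 12 (103bpm 3/8) — PASS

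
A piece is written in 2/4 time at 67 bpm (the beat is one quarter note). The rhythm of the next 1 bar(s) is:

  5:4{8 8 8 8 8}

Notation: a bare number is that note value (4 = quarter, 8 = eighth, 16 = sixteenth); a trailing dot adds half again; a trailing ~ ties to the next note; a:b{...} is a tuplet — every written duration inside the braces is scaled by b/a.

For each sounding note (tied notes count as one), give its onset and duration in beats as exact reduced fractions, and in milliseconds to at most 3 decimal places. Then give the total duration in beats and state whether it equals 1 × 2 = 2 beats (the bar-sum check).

1) 0.0ms=0b +358.209ms=2/5b
2) 358.209ms=2/5b +358.209ms=2/5b
3) 716.418ms=4/5b +358.209ms=2/5b
4) 1074.627ms=6/5b +358.209ms=2/5b
5) 1432.836ms=8/5b +358.209ms=2/5b
Σ=2b of 2 (67bpm 2/4) — PASS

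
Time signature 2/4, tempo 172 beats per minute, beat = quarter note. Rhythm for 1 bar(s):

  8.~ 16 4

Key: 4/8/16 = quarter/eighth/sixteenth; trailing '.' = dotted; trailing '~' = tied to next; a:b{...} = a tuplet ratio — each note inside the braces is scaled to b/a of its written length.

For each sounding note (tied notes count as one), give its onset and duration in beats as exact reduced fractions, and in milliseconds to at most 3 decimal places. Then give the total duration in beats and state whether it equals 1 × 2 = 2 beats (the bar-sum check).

1) 0.0ms=0b +348.837ms=1b
2) 348.837ms=1b +348.837ms=1b
Σ=2b of 2 (172bpm 2/4) — PASS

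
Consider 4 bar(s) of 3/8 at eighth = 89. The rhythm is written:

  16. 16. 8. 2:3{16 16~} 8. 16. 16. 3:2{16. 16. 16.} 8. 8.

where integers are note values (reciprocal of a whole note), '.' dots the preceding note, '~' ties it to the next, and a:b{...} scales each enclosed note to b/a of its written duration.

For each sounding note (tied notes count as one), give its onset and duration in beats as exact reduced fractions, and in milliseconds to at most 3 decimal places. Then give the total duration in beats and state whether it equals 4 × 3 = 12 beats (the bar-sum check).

1) 0.0ms=0b +505.618ms=3/4b
2) 505.618ms=3/4b +505.618ms=3/4b
3) 1011.236ms=3/2b +1011.236ms=3/2b
4) 2022.472ms=3b +505.618ms=3/4b
5) 2528.09ms=15/4b +1516.854ms=9/4b
6) 4044.944ms=6b +505.618ms=3/4b
7) 4550.562ms=27/4b +505.618ms=3/4b
8) 5056.18ms=15/2b +337.079ms=1/2b
9) 5393.258ms=8b +337.079ms=1/2b
10) 5730.337ms=17/2b +337.079ms=1/2b
11) 6067.416ms=9b +1011.236ms=3/2b
12) 7078.652ms=21/2b +1011.236ms=3/2b
Σ=12b of 12 (89bpm 3/8) — PASS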